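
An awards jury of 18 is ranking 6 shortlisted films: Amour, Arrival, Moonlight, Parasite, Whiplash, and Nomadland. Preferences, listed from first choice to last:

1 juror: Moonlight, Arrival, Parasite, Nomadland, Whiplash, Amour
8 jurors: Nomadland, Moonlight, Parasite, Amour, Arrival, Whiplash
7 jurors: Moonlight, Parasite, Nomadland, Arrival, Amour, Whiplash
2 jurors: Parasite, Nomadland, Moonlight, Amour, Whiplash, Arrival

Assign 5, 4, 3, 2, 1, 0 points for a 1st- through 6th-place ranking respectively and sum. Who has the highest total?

Amour: 1·0 + 8·2 + 7·1 + 2·2 = 27
Arrival: 1·4 + 8·1 + 7·2 + 2·0 = 26
Moonlight: 1·5 + 8·4 + 7·5 + 2·3 = 78
Parasite: 1·3 + 8·3 + 7·4 + 2·5 = 65
Whiplash: 1·1 + 8·0 + 7·0 + 2·1 = 3
Nomadland: 1·2 + 8·5 + 7·3 + 2·4 = 71
Moonlight has the highest Borda score (78).

Moonlight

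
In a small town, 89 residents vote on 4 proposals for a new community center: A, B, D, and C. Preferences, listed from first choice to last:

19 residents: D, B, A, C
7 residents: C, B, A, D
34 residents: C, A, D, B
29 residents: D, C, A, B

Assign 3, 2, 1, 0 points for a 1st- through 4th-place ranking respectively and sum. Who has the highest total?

A: 19·1 + 7·1 + 34·2 + 29·1 = 123
B: 19·2 + 7·2 + 34·0 + 29·0 = 52
D: 19·3 + 7·0 + 34·1 + 29·3 = 178
C: 19·0 + 7·3 + 34·3 + 29·2 = 181
C has the highest Borda score (181).

C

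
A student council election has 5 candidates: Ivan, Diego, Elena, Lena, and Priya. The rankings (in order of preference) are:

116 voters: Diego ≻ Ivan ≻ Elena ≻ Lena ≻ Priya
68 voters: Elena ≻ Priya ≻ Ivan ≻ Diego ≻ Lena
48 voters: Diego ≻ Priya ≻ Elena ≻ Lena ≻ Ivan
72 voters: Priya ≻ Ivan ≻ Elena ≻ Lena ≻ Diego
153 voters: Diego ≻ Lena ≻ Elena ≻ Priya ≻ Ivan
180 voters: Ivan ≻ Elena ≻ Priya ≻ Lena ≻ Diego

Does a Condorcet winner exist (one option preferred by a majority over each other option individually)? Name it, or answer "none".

Checking pairwise contests:
Priya beats Ivan 341–296.
Ivan beats Diego 320–317.
Ivan beats Elena 368–269.
Ivan beats Lena 436–201.
Elena beats Priya 517–120.
Every option loses at least one head-to-head, so there is no Condorcet winner.

none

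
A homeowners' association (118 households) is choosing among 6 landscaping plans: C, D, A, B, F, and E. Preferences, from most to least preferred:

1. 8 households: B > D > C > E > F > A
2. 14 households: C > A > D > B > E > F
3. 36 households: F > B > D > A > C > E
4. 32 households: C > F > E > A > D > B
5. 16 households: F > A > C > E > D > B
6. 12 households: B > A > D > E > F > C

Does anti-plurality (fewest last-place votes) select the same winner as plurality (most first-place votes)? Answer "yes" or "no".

no

Anti-plurality — last-place votes: C 12, D 0, A 8, B 48, F 14, E 36. Winner: D.
Plurality — first-place votes: C 46, D 0, A 0, B 20, F 52, E 0. Winner: F.
The two methods disagree.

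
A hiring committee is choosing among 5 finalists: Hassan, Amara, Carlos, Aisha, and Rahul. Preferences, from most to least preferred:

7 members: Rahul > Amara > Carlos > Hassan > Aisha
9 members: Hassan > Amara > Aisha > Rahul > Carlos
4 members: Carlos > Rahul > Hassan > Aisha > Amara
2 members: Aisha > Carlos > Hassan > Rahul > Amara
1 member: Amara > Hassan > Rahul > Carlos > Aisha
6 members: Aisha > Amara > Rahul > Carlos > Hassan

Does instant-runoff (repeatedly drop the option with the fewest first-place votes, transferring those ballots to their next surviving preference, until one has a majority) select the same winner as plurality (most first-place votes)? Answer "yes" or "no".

Instant-runoff — R1 Hassan 9, Amara 1, Carlos 4, Aisha 8, Rahul 7 (Amara out); R2 Hassan 10, Carlos 4, Aisha 8, Rahul 7 (Carlos out); R3 Hassan 10, Aisha 8, Rahul 11 (Aisha out); R4 Hassan 12, Rahul 17 (Rahul winner). Winner: Rahul.
Plurality — first-place votes: Hassan 9, Amara 1, Carlos 4, Aisha 8, Rahul 7. Winner: Hassan.
The two methods disagree.

no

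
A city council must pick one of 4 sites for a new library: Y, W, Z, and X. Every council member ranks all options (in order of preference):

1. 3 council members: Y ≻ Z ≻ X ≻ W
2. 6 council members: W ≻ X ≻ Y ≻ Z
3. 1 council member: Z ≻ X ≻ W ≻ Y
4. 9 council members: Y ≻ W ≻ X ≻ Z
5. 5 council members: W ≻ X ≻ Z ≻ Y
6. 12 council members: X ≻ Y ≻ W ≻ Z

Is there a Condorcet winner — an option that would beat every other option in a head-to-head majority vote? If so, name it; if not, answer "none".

Checking pairwise contests:
X beats Y 24–12.
Y beats W 24–12.
Y beats Z 30–6.
W beats X 20–16.
Every option loses at least one head-to-head, so there is no Condorcet winner.

none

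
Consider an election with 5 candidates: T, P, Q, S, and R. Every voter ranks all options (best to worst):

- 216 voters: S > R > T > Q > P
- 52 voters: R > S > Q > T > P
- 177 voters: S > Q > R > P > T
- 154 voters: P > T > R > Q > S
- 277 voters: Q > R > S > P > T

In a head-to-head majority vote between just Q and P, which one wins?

Voters preferring Q to P: 722; preferring P to Q: 154.
Q wins the head-to-head.

Q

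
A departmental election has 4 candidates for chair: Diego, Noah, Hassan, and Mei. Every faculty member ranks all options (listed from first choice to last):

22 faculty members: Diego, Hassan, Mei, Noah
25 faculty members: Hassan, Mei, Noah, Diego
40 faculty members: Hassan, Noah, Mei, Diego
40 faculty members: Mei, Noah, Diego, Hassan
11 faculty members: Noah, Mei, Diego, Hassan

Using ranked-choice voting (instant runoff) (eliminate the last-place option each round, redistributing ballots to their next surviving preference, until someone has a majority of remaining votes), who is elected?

Hassan

Round 1: Diego 22, Noah 11, Hassan 65, Mei 40. Eliminate Noah.
Round 2: Diego 22, Hassan 65, Mei 51. Eliminate Diego.
Round 3: Hassan 87, Mei 51. Hassan has a majority.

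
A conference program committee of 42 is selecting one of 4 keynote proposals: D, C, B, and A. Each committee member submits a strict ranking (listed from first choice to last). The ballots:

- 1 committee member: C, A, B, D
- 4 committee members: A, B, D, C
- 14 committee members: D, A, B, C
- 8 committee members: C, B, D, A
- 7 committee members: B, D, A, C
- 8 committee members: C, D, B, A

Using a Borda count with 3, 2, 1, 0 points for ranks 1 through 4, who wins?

D

D: 1·0 + 4·1 + 14·3 + 8·1 + 7·2 + 8·2 = 84
C: 1·3 + 4·0 + 14·0 + 8·3 + 7·0 + 8·3 = 51
B: 1·1 + 4·2 + 14·1 + 8·2 + 7·3 + 8·1 = 68
A: 1·2 + 4·3 + 14·2 + 8·0 + 7·1 + 8·0 = 49
D has the highest Borda score (84).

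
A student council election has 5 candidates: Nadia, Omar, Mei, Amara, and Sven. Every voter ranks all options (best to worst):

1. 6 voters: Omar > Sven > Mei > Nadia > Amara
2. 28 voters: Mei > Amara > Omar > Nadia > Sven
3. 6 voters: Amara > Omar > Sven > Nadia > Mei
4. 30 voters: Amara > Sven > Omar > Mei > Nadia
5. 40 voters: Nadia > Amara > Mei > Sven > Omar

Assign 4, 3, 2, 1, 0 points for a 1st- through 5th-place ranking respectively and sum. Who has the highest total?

Amara

Nadia: 6·1 + 28·1 + 6·1 + 30·0 + 40·4 = 200
Omar: 6·4 + 28·2 + 6·3 + 30·2 + 40·0 = 158
Mei: 6·2 + 28·4 + 6·0 + 30·1 + 40·2 = 234
Amara: 6·0 + 28·3 + 6·4 + 30·4 + 40·3 = 348
Sven: 6·3 + 28·0 + 6·2 + 30·3 + 40·1 = 160
Amara has the highest Borda score (348).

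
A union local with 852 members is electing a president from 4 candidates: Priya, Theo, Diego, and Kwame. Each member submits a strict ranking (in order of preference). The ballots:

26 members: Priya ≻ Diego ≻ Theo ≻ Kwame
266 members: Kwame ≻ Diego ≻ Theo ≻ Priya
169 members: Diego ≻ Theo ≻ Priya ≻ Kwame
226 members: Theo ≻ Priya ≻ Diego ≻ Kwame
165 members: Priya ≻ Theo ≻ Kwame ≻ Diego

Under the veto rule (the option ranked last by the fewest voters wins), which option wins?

Theo

Last-place votes: Priya 266, Theo 0, Diego 165, Kwame 421.
Theo is ranked last by the fewest voters, so Theo wins.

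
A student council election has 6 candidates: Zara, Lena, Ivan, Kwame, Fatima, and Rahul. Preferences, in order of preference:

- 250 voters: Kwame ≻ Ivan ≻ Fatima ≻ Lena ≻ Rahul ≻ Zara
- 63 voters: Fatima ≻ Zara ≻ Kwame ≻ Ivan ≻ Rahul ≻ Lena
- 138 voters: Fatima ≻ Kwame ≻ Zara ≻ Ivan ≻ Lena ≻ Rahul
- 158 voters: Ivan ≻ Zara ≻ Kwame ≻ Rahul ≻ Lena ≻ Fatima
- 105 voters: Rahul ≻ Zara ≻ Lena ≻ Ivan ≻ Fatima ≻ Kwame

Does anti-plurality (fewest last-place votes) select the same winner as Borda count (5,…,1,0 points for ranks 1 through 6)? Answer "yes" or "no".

no

Anti-plurality — last-place votes: Zara 250, Lena 63, Ivan 0, Kwame 105, Fatima 158, Rahul 138. Winner: Ivan.
Borda — scores: Zara 1718, Lena 1111, Ivan 2402, Kwame 2465, Fatima 1860, Rahul 1154. Winner: Kwame.
The two methods disagree.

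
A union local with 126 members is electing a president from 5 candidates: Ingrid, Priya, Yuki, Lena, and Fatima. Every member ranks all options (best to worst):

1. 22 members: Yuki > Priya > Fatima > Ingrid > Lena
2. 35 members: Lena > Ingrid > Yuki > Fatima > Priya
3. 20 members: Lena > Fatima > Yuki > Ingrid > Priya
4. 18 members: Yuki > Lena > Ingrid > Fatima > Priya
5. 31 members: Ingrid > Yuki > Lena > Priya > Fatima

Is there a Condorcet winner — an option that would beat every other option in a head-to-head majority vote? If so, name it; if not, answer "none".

none

Checking pairwise contests:
Lena beats Ingrid 73–53.
Ingrid beats Priya 104–22.
Ingrid beats Yuki 66–60.
Yuki beats Lena 71–55.
Ingrid beats Fatima 84–42.
Every option loses at least one head-to-head, so there is no Condorcet winner.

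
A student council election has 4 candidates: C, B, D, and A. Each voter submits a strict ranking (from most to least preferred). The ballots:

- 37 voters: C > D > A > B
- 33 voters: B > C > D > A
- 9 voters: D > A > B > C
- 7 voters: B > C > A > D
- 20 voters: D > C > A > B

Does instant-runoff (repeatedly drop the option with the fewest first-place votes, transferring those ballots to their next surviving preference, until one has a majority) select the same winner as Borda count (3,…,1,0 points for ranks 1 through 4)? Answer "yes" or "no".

Instant-runoff — R1 C 37, B 40, D 29, A 0 (A out); R2 C 37, B 40, D 29 (D out); R3 C 57, B 49 (C winner). Winner: C.
Borda — scores: C 231, B 129, D 194, A 82. Winner: C.
The two methods agree.

yes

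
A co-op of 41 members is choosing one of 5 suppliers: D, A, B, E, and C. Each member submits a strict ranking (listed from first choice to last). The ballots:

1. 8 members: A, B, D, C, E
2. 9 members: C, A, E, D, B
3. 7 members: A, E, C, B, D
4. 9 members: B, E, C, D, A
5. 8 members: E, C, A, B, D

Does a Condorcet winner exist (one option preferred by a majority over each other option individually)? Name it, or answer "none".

none

Checking pairwise contests:
A beats D 32–9.
C beats A 26–15.
A beats B 32–9.
A beats E 24–17.
E beats C 24–17.
Every option loses at least one head-to-head, so there is no Condorcet winner.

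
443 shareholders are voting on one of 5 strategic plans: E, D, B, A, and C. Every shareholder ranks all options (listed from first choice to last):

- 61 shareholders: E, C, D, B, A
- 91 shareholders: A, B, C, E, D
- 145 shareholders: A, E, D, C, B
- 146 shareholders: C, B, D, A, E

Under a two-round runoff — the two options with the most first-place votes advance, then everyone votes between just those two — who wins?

A

Round 1 first-place votes: E 61, D 0, B 0, A 236, C 146.
A and C advance.
Runoff: A is preferred to C by 236 voters; C by 207.
A wins the runoff.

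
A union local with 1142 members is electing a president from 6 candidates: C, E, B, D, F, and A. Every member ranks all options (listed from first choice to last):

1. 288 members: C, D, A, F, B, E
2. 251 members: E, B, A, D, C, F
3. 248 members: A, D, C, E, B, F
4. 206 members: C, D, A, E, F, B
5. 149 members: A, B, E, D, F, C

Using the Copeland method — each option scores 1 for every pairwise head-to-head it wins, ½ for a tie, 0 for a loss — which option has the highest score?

A

C: beats E, B, and F; loses to D and A → score 3.
E: beats B and F; loses to C, D, and A → score 2.
B: beats F; loses to C, E, D, and A → score 1.
D: beats C, E, B, and F; loses to A → score 4.
F: loses to C, E, B, D, and A → score 0.
A: beats C, E, B, D, and F → score 5.
A has the best pairwise record.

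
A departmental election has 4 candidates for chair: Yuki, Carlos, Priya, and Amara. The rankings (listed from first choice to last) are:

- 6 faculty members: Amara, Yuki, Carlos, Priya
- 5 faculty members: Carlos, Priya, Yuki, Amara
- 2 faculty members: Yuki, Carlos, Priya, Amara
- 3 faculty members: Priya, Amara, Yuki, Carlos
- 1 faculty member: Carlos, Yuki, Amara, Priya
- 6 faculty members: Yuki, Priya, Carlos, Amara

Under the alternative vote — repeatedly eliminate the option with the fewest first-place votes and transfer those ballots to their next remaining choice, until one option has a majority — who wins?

Yuki

Round 1: Yuki 8, Carlos 6, Priya 3, Amara 6. Eliminate Priya.
Round 2: Yuki 8, Carlos 6, Amara 9. Eliminate Carlos.
Round 3: Yuki 14, Amara 9. Yuki has a majority.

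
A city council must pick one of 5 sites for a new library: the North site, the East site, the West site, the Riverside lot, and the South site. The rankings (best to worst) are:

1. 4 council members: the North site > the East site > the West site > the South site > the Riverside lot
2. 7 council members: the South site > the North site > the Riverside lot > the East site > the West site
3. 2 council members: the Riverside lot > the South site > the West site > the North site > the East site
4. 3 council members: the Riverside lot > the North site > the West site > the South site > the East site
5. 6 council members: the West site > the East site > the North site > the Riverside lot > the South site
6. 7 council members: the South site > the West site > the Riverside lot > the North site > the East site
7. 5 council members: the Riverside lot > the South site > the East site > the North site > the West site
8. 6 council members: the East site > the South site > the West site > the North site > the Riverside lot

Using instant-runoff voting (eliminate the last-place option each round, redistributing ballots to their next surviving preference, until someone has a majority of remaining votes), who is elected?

the South site

Round 1: the North site 4, the East site 6, the West site 6, the Riverside lot 10, the South site 14. Eliminate the North site.
Round 2: the East site 10, the West site 6, the Riverside lot 10, the South site 14. Eliminate the West site.
Round 3: the East site 16, the Riverside lot 10, the South site 14. Eliminate the Riverside lot.
Round 4: the East site 16, the South site 24. The South site has a majority.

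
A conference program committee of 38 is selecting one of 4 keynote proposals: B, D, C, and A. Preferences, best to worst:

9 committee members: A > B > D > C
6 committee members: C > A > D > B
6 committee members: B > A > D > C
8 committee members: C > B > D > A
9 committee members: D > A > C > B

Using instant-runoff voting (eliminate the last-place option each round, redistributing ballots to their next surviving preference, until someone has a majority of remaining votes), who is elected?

Round 1: B 6, D 9, C 14, A 9. Eliminate B.
Round 2: D 9, C 14, A 15. Eliminate D.
Round 3: C 14, A 24. A has a majority.

A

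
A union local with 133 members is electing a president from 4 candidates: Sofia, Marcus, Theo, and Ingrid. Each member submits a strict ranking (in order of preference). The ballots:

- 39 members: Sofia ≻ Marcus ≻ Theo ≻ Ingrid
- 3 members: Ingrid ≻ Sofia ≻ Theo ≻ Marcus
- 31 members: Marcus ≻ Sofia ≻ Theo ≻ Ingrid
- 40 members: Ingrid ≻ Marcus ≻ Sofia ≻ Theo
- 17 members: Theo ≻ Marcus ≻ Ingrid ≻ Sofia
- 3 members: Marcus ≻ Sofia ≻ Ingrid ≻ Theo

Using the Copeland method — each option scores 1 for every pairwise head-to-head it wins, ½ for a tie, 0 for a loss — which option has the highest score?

Marcus

Sofia: beats Theo and Ingrid; loses to Marcus → score 2.
Marcus: beats Sofia, Theo, and Ingrid → score 3.
Theo: beats Ingrid; loses to Sofia and Marcus → score 1.
Ingrid: loses to Sofia, Marcus, and Theo → score 0.
Marcus has the best pairwise record.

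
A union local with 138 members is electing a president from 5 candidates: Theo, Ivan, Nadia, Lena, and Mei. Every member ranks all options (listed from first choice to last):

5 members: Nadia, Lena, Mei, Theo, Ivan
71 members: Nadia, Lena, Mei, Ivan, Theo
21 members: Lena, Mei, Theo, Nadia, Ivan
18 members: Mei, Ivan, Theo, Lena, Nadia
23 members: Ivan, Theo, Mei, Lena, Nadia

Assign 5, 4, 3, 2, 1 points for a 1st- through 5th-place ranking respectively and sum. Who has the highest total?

Lena

Theo: 5·2 + 71·1 + 21·3 + 18·3 + 23·4 = 290
Ivan: 5·1 + 71·2 + 21·1 + 18·4 + 23·5 = 355
Nadia: 5·5 + 71·5 + 21·2 + 18·1 + 23·1 = 463
Lena: 5·4 + 71·4 + 21·5 + 18·2 + 23·2 = 491
Mei: 5·3 + 71·3 + 21·4 + 18·5 + 23·3 = 471
Lena has the highest Borda score (491).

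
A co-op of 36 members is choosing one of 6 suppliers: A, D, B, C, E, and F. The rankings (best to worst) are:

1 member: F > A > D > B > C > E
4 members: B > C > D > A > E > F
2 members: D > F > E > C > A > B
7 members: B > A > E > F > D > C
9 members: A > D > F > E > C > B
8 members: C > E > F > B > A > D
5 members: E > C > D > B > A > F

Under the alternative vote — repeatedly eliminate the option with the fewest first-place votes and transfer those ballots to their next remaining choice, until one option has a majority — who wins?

Round 1: A 9, D 2, B 11, C 8, E 5, F 1. Eliminate F.
Round 2: A 10, D 2, B 11, C 8, E 5. Eliminate D.
Round 3: A 10, B 11, C 8, E 7. Eliminate E.
Round 4: A 10, B 11, C 15. Eliminate A.
Round 5: B 12, C 24. C has a majority.

C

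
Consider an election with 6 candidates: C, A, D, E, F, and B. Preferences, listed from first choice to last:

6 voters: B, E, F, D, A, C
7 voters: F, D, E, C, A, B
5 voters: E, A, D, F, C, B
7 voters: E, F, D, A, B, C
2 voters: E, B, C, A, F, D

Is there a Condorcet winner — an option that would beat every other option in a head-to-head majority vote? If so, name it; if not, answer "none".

E

E vs C: 27–0 for E.
E vs A: 27–0 for E.
E vs D: 20–7 for E.
E vs F: 20–7 for E.
E vs B: 21–6 for E.
E beats every other option head-to-head.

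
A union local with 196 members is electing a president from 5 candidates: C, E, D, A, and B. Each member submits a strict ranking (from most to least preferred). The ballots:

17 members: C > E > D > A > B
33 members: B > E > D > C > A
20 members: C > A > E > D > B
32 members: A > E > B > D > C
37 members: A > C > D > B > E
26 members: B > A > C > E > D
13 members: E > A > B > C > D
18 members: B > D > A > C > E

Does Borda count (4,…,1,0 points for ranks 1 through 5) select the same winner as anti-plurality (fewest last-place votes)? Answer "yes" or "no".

no

Borda — scores: C 375, E 364, D 280, A 506, B 435. Winner: A.
Anti-plurality — last-place votes: C 32, E 55, D 39, A 33, B 37. Winner: C.
The two methods disagree.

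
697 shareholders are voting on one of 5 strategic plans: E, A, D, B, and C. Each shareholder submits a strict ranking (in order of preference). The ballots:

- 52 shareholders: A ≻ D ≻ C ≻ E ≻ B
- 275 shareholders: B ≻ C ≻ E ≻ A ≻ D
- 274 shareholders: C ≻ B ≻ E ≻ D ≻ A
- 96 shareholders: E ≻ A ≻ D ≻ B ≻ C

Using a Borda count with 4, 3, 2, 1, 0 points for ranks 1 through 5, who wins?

C

E: 52·1 + 275·2 + 274·2 + 96·4 = 1534
A: 52·4 + 275·1 + 274·0 + 96·3 = 771
D: 52·3 + 275·0 + 274·1 + 96·2 = 622
B: 52·0 + 275·4 + 274·3 + 96·1 = 2018
C: 52·2 + 275·3 + 274·4 + 96·0 = 2025
C has the highest Borda score (2025).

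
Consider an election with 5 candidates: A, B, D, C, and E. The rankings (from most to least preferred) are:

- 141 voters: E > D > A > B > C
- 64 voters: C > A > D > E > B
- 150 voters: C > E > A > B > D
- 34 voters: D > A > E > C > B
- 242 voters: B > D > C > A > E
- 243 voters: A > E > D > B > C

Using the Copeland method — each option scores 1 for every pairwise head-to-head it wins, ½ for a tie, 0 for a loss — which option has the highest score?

A

A: beats B, D, and E; loses to C → score 3.
B: beats C; loses to A, D, and E → score 1.
D: beats B and C; loses to A and E → score 2.
C: beats A and E; loses to B and D → score 2.
E: beats B and D; loses to A and C → score 2.
A has the best pairwise record.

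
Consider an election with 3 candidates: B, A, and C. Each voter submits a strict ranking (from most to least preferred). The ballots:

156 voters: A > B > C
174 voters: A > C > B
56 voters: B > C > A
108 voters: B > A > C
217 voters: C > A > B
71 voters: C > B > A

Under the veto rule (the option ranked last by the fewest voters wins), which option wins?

A

Last-place votes: B 391, A 127, C 264.
A is ranked last by the fewest voters, so A wins.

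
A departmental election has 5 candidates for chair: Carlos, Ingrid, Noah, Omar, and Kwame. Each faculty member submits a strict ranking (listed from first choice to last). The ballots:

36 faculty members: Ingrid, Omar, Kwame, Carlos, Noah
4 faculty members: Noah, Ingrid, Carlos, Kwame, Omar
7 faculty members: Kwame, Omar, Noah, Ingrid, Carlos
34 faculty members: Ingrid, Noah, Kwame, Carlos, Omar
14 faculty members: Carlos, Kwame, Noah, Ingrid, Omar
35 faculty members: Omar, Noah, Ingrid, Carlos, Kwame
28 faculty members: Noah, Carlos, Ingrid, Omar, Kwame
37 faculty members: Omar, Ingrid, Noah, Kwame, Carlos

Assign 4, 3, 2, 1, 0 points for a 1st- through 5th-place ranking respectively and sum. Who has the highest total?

Carlos: 36·1 + 4·2 + 7·0 + 34·1 + 14·4 + 35·1 + 28·3 + 37·0 = 253
Ingrid: 36·4 + 4·3 + 7·1 + 34·4 + 14·1 + 35·2 + 28·2 + 37·3 = 550
Noah: 36·0 + 4·4 + 7·2 + 34·3 + 14·2 + 35·3 + 28·4 + 37·2 = 451
Omar: 36·3 + 4·0 + 7·3 + 34·0 + 14·0 + 35·4 + 28·1 + 37·4 = 445
Kwame: 36·2 + 4·1 + 7·4 + 34·2 + 14·3 + 35·0 + 28·0 + 37·1 = 251
Ingrid has the highest Borda score (550).

Ingrid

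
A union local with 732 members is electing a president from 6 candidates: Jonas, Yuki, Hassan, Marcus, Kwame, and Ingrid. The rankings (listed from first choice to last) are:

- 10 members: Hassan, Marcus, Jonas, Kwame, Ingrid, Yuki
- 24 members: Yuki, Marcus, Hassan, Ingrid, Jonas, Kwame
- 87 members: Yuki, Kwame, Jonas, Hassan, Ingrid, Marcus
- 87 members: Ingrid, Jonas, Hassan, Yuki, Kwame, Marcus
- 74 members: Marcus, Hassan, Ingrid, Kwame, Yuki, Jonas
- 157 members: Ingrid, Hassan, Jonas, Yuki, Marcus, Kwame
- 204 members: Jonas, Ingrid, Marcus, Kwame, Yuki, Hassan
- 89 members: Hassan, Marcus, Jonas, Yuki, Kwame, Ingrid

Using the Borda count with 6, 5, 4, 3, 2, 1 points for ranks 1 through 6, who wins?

Jonas: 10·4 + 24·2 + 87·4 + 87·5 + 74·1 + 157·4 + 204·6 + 89·4 = 3153
Yuki: 10·1 + 24·6 + 87·6 + 87·3 + 74·2 + 157·3 + 204·2 + 89·3 = 2231
Hassan: 10·6 + 24·4 + 87·3 + 87·4 + 74·5 + 157·5 + 204·1 + 89·6 = 2658
Marcus: 10·5 + 24·5 + 87·1 + 87·1 + 74·6 + 157·2 + 204·4 + 89·5 = 2363
Kwame: 10·3 + 24·1 + 87·5 + 87·2 + 74·3 + 157·1 + 204·3 + 89·2 = 1832
Ingrid: 10·2 + 24·3 + 87·2 + 87·6 + 74·4 + 157·6 + 204·5 + 89·1 = 3135
Jonas has the highest Borda score (3153).

Jonas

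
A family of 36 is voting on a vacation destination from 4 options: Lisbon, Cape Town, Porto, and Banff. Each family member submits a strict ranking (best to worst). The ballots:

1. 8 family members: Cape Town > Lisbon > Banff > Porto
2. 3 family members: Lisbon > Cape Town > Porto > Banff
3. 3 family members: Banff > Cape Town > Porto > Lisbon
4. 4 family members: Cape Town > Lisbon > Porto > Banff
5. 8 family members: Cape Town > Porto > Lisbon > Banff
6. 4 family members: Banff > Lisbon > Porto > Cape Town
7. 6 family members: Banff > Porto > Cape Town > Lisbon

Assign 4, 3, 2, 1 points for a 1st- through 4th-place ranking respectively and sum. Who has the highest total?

Lisbon: 8·3 + 3·4 + 3·1 + 4·3 + 8·2 + 4·3 + 6·1 = 85
Cape Town: 8·4 + 3·3 + 3·3 + 4·4 + 8·4 + 4·1 + 6·2 = 114
Porto: 8·1 + 3·2 + 3·2 + 4·2 + 8·3 + 4·2 + 6·3 = 78
Banff: 8·2 + 3·1 + 3·4 + 4·1 + 8·1 + 4·4 + 6·4 = 83
Cape Town has the highest Borda score (114).

Cape Town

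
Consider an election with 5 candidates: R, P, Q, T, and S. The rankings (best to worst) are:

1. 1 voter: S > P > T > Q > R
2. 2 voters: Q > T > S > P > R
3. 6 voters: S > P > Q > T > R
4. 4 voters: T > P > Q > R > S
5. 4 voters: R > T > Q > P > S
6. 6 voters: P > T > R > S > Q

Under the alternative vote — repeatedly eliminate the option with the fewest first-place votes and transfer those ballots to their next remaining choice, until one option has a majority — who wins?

T

Round 1: R 4, P 6, Q 2, T 4, S 7. Eliminate Q.
Round 2: R 4, P 6, T 6, S 7. Eliminate R.
Round 3: P 6, T 10, S 7. Eliminate P.
Round 4: T 16, S 7. T has a majority.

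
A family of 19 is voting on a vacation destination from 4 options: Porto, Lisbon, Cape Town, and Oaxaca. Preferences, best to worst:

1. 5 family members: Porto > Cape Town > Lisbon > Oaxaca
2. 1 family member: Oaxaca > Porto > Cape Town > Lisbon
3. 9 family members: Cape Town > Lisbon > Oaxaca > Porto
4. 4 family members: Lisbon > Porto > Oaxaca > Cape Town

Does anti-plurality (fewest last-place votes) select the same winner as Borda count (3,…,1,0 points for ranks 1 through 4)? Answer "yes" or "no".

Anti-plurality — last-place votes: Porto 9, Lisbon 1, Cape Town 4, Oaxaca 5. Winner: Lisbon.
Borda — scores: Porto 25, Lisbon 35, Cape Town 38, Oaxaca 16. Winner: Cape Town.
The two methods disagree.

no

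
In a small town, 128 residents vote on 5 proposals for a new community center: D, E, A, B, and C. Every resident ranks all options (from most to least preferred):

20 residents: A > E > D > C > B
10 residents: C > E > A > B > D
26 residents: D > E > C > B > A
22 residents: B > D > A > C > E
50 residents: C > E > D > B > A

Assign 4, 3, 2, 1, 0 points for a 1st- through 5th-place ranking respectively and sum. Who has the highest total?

D: 20·2 + 10·0 + 26·4 + 22·3 + 50·2 = 310
E: 20·3 + 10·3 + 26·3 + 22·0 + 50·3 = 318
A: 20·4 + 10·2 + 26·0 + 22·2 + 50·0 = 144
B: 20·0 + 10·1 + 26·1 + 22·4 + 50·1 = 174
C: 20·1 + 10·4 + 26·2 + 22·1 + 50·4 = 334
C has the highest Borda score (334).

C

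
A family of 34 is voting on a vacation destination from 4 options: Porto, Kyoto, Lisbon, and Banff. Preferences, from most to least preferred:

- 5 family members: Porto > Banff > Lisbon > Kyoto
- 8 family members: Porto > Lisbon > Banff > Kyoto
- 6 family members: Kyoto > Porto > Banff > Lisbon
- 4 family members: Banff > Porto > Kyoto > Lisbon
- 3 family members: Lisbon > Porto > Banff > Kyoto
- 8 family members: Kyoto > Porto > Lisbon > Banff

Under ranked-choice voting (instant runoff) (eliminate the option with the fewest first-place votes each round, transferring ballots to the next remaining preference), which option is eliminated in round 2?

Banff

Round 1: Porto 13, Kyoto 14, Lisbon 3, Banff 4. Eliminate Lisbon.
Round 2: Porto 16, Kyoto 14, Banff 4. Eliminate Banff.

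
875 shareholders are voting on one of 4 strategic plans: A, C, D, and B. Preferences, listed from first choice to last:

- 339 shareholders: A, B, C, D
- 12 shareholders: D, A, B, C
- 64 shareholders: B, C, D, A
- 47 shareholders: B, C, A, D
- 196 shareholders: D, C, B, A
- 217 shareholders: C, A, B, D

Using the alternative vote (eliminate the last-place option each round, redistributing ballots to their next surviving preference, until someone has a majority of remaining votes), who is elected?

Round 1: A 339, C 217, D 208, B 111. Eliminate B.
Round 2: A 339, C 328, D 208. Eliminate D.
Round 3: A 351, C 524. C has a majority.

C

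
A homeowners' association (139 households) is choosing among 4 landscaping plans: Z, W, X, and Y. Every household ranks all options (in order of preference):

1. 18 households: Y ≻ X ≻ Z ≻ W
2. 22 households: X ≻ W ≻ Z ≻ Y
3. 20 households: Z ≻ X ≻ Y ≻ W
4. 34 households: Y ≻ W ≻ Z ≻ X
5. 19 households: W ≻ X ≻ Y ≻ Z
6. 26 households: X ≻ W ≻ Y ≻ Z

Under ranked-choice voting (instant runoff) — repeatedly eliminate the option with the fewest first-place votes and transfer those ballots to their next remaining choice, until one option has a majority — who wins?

Round 1: Z 20, W 19, X 48, Y 52. Eliminate W.
Round 2: Z 20, X 67, Y 52. Eliminate Z.
Round 3: X 87, Y 52. X has a majority.

X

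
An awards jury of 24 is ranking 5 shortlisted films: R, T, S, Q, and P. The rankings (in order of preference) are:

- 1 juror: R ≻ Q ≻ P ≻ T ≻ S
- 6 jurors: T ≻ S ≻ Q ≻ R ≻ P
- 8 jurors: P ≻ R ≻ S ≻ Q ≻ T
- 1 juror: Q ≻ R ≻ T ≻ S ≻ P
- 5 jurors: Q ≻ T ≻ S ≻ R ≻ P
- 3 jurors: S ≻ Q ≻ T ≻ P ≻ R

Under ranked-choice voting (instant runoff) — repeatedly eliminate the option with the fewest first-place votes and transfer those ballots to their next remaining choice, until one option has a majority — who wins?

Q

Round 1: R 1, T 6, S 3, Q 6, P 8. Eliminate R.
Round 2: T 6, S 3, Q 7, P 8. Eliminate S.
Round 3: T 6, Q 10, P 8. Eliminate T.
Round 4: Q 16, P 8. Q has a majority.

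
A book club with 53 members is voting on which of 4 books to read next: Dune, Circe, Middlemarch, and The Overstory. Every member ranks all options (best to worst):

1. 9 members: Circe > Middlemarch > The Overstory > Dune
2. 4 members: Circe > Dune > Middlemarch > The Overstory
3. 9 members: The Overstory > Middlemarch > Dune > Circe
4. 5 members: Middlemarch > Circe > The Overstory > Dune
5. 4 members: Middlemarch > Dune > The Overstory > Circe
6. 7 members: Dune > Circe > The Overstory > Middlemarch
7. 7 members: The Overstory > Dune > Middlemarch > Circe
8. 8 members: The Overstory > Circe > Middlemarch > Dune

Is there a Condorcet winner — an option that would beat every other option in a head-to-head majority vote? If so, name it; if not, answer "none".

The Overstory vs Dune: 38–15 for The Overstory.
The Overstory vs Circe: 28–25 for The Overstory.
The Overstory vs Middlemarch: 31–22 for The Overstory.
The Overstory beats every other option head-to-head.

The Overstory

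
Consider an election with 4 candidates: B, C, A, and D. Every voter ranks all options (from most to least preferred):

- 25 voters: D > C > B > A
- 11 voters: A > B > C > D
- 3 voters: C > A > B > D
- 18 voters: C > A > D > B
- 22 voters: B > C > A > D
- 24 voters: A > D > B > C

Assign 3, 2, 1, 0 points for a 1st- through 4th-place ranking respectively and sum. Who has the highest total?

A

B: 25·1 + 11·2 + 3·1 + 18·0 + 22·3 + 24·1 = 140
C: 25·2 + 11·1 + 3·3 + 18·3 + 22·2 + 24·0 = 168
A: 25·0 + 11·3 + 3·2 + 18·2 + 22·1 + 24·3 = 169
D: 25·3 + 11·0 + 3·0 + 18·1 + 22·0 + 24·2 = 141
A has the highest Borda score (169).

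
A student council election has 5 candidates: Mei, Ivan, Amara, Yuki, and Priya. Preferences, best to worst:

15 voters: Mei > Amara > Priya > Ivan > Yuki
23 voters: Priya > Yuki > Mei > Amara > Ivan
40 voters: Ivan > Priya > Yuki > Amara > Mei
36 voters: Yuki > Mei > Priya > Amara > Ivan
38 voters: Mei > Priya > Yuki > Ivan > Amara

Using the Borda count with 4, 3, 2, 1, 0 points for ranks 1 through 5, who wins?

Priya

Mei: 15·4 + 23·2 + 40·0 + 36·3 + 38·4 = 366
Ivan: 15·1 + 23·0 + 40·4 + 36·0 + 38·1 = 213
Amara: 15·3 + 23·1 + 40·1 + 36·1 + 38·0 = 144
Yuki: 15·0 + 23·3 + 40·2 + 36·4 + 38·2 = 369
Priya: 15·2 + 23·4 + 40·3 + 36·2 + 38·3 = 428
Priya has the highest Borda score (428).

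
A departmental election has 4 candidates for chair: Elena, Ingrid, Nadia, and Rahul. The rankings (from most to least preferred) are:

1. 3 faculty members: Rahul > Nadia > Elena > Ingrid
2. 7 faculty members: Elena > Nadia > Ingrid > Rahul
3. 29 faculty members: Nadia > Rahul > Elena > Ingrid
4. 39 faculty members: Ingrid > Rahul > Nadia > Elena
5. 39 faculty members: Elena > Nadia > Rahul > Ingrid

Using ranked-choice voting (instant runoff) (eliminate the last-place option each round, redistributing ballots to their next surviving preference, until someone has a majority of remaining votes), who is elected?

Round 1: Elena 46, Ingrid 39, Nadia 29, Rahul 3. Eliminate Rahul.
Round 2: Elena 46, Ingrid 39, Nadia 32. Eliminate Nadia.
Round 3: Elena 78, Ingrid 39. Elena has a majority.

Elena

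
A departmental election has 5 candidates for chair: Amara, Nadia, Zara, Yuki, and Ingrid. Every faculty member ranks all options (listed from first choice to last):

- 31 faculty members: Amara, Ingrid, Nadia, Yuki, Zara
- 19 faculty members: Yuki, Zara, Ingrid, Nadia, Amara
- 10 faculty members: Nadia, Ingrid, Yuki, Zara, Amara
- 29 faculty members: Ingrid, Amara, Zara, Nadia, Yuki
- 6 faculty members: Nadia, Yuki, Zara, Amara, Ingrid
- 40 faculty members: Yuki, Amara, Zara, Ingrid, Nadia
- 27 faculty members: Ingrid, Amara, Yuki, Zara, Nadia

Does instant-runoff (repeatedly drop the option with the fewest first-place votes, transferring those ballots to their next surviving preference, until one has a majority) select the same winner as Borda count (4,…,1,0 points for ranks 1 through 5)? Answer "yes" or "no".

yes

Instant-runoff — R1 Amara 31, Nadia 16, Zara 0, Yuki 59, Ingrid 56 (Zara out); R2 Amara 31, Nadia 16, Yuki 59, Ingrid 56 (Nadia out); R3 Amara 31, Yuki 65, Ingrid 66 (Amara out); R4 Yuki 65, Ingrid 97 (Ingrid winner). Winner: Ingrid.
Borda — scores: Amara 418, Nadia 174, Zara 244, Yuki 359, Ingrid 425. Winner: Ingrid.
The two methods agree.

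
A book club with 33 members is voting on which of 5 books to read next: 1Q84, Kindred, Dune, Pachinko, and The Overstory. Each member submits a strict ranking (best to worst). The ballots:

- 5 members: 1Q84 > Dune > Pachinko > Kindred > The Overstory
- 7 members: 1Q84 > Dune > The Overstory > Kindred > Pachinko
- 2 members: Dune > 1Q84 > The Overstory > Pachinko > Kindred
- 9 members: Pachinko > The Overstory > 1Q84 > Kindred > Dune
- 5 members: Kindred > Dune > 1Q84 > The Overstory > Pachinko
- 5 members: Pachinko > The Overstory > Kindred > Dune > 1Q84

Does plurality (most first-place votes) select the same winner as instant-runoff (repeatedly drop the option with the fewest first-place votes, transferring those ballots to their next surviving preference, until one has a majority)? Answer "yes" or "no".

Plurality — first-place votes: 1Q84 12, Kindred 5, Dune 2, Pachinko 14, The Overstory 0. Winner: Pachinko.
Instant-runoff — R1 1Q84 12, Kindred 5, Dune 2, Pachinko 14, The Overstory 0 (The Overstory out); R2 1Q84 12, Kindred 5, Dune 2, Pachinko 14 (Dune out); R3 1Q84 14, Kindred 5, Pachinko 14 (Kindred out); R4 1Q84 19, Pachinko 14 (1Q84 winner). Winner: 1Q84.
The two methods disagree.

no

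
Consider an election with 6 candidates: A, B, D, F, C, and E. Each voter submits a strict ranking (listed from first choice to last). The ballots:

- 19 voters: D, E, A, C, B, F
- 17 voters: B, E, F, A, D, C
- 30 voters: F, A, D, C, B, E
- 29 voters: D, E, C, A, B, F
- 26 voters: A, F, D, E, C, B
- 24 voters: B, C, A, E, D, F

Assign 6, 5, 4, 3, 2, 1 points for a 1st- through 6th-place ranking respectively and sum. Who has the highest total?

A

A: 19·4 + 17·3 + 30·5 + 29·3 + 26·6 + 24·4 = 616
B: 19·2 + 17·6 + 30·2 + 29·2 + 26·1 + 24·6 = 428
D: 19·6 + 17·2 + 30·4 + 29·6 + 26·4 + 24·2 = 594
F: 19·1 + 17·4 + 30·6 + 29·1 + 26·5 + 24·1 = 450
C: 19·3 + 17·1 + 30·3 + 29·4 + 26·2 + 24·5 = 452
E: 19·5 + 17·5 + 30·1 + 29·5 + 26·3 + 24·3 = 505
A has the highest Borda score (616).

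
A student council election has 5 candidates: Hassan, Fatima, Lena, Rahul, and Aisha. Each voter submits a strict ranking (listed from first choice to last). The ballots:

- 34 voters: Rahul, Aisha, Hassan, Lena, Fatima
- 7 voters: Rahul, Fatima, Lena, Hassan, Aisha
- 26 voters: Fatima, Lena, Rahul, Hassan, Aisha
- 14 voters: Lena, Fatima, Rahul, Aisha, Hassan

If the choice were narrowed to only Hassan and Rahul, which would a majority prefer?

Rahul

Voters preferring Hassan to Rahul: 0; preferring Rahul to Hassan: 81.
Rahul wins the head-to-head.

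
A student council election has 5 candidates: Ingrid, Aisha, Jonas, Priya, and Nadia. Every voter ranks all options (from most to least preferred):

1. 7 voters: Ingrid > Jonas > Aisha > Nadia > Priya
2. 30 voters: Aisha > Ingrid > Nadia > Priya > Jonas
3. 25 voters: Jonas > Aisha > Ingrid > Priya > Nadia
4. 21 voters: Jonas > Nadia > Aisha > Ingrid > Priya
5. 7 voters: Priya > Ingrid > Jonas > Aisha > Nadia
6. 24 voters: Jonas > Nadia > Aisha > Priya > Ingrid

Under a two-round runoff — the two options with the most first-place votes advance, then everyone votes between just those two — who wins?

Round 1 first-place votes: Ingrid 7, Aisha 30, Jonas 70, Priya 7, Nadia 0.
Jonas and Aisha advance.
Runoff: Jonas is preferred to Aisha by 84 voters; Aisha by 30.
Jonas wins the runoff.

Jonas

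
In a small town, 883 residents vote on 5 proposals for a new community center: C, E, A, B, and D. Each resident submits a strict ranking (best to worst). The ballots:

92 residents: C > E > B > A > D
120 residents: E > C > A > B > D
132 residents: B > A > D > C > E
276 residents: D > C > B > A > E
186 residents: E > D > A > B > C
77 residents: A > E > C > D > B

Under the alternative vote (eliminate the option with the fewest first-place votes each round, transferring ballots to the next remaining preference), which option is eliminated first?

Round 1: C 92, E 306, A 77, B 132, D 276. Eliminate A.

A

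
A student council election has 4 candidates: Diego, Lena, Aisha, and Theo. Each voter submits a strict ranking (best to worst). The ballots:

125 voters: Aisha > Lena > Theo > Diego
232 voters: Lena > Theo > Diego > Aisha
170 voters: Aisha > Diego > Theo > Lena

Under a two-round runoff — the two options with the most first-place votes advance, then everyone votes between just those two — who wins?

Round 1 first-place votes: Diego 0, Lena 232, Aisha 295, Theo 0.
Aisha and Lena advance.
Runoff: Aisha is preferred to Lena by 295 voters; Lena by 232.
Aisha wins the runoff.

Aisha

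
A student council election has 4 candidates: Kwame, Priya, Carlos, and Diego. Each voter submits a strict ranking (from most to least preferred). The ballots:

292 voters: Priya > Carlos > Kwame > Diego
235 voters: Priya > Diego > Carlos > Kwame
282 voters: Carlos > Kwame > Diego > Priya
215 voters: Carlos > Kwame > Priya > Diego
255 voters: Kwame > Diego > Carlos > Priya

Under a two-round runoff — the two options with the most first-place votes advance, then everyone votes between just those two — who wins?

Carlos

Round 1 first-place votes: Kwame 255, Priya 527, Carlos 497, Diego 0.
Priya and Carlos advance.
Runoff: Priya is preferred to Carlos by 527 voters; Carlos by 752.
Carlos wins the runoff.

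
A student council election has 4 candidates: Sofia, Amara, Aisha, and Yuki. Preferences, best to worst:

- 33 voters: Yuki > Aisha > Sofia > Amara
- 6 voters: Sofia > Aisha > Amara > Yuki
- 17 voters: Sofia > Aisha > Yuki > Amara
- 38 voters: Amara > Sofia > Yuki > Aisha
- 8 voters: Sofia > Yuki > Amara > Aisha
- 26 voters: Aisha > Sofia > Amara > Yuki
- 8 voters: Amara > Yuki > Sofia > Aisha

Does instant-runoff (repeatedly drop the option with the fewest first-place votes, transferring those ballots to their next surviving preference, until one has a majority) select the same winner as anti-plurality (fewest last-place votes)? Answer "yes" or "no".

yes

Instant-runoff — R1 Sofia 31, Amara 46, Aisha 26, Yuki 33 (Aisha out); R2 Sofia 57, Amara 46, Yuki 33 (Yuki out); R3 Sofia 90, Amara 46 (Sofia winner). Winner: Sofia.
Anti-plurality — last-place votes: Sofia 0, Amara 50, Aisha 54, Yuki 32. Winner: Sofia.
The two methods agree.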